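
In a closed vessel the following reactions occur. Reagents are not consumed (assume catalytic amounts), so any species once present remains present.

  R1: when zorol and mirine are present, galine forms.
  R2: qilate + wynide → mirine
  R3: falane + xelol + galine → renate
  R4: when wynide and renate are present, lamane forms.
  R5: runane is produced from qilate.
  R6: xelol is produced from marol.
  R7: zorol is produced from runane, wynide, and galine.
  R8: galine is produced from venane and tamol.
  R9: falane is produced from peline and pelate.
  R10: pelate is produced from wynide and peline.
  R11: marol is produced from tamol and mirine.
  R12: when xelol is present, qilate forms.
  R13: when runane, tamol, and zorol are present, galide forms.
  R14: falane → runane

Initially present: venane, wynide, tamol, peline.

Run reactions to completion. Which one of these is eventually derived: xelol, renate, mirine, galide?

wynide and peline present → pelate forms (R10).
venane and tamol present → galine forms (R8).
peline and pelate present → falane forms (R9).
falane present → runane forms (R14).
runane, wynide, and galine present → zorol forms (R7).
runane, tamol, and zorol present → galide forms (R13).
renate would need falane, xelol, and galine (R3), but xelol never forms. xelol would need marol (R6), but marol never forms. mirine would need qilate and wynide (R2), but qilate never forms.

galide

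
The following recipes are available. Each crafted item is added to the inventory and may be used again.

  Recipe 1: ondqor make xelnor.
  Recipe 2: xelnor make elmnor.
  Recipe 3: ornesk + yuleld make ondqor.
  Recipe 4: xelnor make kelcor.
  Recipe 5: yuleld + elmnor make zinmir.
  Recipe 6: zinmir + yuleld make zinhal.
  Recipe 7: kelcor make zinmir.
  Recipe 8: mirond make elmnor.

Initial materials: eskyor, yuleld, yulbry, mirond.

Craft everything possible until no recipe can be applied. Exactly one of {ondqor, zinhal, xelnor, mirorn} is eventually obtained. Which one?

zinhal

Using Recipe 8, mirond makes elmnor.
Using Recipe 5, yuleld and elmnor make zinmir.
zinmir + yuleld → zinhal (Recipe 6).
ondqor would need ornesk and yuleld (Recipe 3), but ornesk is never obtained. No rule produces mirorn, and it is not given. xelnor would need ondqor (Recipe 1), but ondqor is never obtained.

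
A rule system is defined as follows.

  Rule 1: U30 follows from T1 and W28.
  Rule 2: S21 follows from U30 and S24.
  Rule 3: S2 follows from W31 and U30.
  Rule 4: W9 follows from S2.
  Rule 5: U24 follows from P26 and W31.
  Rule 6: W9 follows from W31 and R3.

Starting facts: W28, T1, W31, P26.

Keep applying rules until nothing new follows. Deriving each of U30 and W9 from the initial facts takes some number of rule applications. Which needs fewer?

U30

U30: T1 and W28 hold, so U30 follows (Rule 1). [1 rule application]
W9: From T1 and W28, Rule 1 gives U30. W31 and U30 hold, so S2 follows (Rule 3). S2 holds, so W9 follows (Rule 4). [3 rule applications]
U30 needs fewer.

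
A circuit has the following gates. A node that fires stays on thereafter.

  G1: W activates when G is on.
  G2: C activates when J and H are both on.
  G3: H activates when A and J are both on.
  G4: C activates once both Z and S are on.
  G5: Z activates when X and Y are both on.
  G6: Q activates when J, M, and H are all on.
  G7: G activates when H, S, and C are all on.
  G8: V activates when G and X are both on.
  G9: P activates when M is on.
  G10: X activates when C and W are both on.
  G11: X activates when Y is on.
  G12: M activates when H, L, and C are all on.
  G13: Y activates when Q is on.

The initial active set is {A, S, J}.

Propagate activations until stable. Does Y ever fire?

No

Y would need Q (G13), but Q never turns on.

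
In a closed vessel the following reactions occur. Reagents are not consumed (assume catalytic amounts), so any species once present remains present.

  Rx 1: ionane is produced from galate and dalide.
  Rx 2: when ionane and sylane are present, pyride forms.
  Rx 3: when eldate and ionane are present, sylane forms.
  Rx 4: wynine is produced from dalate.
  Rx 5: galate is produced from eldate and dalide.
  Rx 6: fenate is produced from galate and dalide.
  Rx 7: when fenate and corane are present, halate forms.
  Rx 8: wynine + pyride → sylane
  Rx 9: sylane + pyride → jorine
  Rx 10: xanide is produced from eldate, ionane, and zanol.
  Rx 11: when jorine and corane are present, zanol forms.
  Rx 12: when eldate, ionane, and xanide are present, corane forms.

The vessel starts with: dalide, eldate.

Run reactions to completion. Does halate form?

halate would need fenate and corane (Rx 7), but corane never forms.

No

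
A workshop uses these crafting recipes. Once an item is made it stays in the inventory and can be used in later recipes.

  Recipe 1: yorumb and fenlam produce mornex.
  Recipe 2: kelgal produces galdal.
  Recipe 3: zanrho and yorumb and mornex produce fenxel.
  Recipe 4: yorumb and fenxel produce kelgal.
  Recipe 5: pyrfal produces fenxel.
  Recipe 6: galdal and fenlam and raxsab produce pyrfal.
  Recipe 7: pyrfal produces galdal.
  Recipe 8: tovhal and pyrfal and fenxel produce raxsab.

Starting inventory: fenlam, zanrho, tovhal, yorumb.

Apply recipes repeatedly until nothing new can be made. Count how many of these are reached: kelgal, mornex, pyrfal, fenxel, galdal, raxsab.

yorumb and fenlam → mornex (Recipe 1).
zanrho and yorumb and mornex → fenxel (Recipe 3).
yorumb and fenxel → kelgal (Recipe 4).
kelgal → galdal (Recipe 2).
kelgal: reached.
mornex: reached.
pyrfal would need galdal, fenlam, and raxsab (Recipe 6), but raxsab is never obtained.
fenxel: reached.
galdal: reached.
raxsab would need tovhal, pyrfal, and fenxel (Recipe 8), but pyrfal is never obtained.
Reached: kelgal, mornex, fenxel, and galdal — 4 of the 6.

4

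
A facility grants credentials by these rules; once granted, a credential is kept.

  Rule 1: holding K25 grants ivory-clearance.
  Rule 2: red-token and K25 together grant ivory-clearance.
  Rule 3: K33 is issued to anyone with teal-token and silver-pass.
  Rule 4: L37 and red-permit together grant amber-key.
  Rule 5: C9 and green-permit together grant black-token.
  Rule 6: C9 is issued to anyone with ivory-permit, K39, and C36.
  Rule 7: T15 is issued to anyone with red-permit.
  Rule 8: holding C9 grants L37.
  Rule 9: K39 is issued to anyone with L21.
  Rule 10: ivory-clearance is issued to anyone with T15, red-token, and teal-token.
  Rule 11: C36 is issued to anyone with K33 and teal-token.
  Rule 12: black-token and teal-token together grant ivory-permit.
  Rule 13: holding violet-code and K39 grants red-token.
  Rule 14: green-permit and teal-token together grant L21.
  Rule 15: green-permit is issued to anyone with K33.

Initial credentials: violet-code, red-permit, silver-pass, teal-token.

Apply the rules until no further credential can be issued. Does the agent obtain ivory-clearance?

Holding teal-token and silver-pass grants K33 (Rule 3).
Holding red-permit grants T15 (Rule 7).
Holding K33 grants green-permit (Rule 15).
Holding green-permit and teal-token grants L21 (Rule 14).
Holding L21 grants K39 (Rule 9).
Holding violet-code and K39 grants red-token (Rule 13).
Holding T15, red-token, and teal-token grants ivory-clearance (Rule 10).

Yes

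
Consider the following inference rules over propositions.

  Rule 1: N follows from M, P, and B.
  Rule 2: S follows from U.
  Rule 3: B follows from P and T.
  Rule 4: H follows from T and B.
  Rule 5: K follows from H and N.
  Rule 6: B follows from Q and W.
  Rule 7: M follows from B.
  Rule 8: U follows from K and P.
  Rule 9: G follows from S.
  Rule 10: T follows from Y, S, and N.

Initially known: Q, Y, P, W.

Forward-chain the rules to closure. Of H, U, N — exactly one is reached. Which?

N

From Q and W, Rule 6 gives B.
From B, Rule 7 gives M.
M, P, and B hold, so N follows (Rule 1).
H would need T and B (Rule 4), but T is never established. U would need K and P (Rule 8), but K is never established.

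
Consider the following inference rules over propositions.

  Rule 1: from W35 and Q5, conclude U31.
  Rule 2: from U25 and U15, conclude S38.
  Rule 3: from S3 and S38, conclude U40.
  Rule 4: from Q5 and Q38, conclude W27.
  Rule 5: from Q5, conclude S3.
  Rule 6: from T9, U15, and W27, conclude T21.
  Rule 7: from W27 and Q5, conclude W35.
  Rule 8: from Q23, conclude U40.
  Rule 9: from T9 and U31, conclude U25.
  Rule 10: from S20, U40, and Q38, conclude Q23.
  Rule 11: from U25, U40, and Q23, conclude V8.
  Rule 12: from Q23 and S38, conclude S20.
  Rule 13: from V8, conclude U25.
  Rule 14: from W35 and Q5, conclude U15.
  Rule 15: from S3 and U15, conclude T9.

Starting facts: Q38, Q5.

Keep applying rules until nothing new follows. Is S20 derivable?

S20 would need Q23 and S38 (Rule 12), but Q23 is never established.

No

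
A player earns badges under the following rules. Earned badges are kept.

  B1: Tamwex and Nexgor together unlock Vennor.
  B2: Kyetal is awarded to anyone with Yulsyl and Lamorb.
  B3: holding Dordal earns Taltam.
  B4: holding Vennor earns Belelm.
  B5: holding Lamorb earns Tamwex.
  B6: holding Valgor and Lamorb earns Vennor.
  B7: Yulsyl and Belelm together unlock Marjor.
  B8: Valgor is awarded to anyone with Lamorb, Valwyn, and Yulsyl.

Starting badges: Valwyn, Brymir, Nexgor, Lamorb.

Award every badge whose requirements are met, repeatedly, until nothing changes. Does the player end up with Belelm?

Yes

With Lamorb, Tamwex is earned (B5).
With Tamwex and Nexgor, Vennor is earned (B1).
With Vennor, Belelm is earned (B4).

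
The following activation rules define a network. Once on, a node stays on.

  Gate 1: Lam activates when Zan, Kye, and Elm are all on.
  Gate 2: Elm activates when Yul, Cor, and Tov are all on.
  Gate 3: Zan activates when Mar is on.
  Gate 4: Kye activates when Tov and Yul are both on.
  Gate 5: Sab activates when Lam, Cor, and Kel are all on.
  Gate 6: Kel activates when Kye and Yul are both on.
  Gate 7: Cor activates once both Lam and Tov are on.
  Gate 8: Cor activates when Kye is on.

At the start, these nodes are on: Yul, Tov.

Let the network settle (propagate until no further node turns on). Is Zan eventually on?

Zan would need Mar (Gate 3), but Mar never turns on.

No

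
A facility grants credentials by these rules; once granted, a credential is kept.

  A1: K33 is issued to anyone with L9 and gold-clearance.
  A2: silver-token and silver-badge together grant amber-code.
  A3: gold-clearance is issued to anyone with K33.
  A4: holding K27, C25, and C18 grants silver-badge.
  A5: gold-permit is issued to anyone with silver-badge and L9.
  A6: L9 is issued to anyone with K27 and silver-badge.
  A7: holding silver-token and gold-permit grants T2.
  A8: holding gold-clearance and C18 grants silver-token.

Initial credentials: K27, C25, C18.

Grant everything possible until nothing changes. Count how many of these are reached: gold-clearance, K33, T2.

0

gold-clearance would need K33 (A3), but K33 is never granted.
K33 would need L9 and gold-clearance (A1), but gold-clearance is never granted.
T2 would need silver-token and gold-permit (A7), but silver-token is never granted.
None of the 3 are reached.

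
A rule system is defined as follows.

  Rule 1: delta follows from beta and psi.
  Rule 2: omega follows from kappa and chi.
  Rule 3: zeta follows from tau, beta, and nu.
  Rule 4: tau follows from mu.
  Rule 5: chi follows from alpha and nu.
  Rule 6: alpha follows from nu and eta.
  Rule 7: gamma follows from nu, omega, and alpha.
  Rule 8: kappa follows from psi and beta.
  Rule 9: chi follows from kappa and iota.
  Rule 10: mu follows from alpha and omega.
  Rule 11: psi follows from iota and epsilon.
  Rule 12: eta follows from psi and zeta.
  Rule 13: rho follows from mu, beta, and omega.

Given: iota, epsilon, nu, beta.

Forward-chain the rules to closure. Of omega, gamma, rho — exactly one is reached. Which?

omega

iota and epsilon hold, so psi follows (Rule 11).
From psi and beta, Rule 8 gives kappa.
From kappa and iota, Rule 9 gives chi.
kappa and chi hold, so omega follows (Rule 2).
gamma would need nu, omega, and alpha (Rule 7), but alpha is never established. rho would need mu, beta, and omega (Rule 13), but mu is never established.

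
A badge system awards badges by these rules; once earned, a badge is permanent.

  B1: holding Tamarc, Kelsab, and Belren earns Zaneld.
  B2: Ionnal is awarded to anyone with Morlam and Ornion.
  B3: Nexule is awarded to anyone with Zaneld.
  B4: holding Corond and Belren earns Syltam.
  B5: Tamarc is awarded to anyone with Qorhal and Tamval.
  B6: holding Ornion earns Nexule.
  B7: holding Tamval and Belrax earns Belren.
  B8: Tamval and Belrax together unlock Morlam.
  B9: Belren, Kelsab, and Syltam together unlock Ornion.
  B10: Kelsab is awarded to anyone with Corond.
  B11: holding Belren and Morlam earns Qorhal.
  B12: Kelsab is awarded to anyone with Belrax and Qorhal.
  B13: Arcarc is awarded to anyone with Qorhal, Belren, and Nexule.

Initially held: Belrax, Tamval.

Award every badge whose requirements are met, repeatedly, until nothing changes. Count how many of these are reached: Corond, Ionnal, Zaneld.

With Tamval and Belrax, Morlam is earned (B8).
With Tamval and Belrax, Belren is earned (B7).
With Belren and Morlam, Qorhal is earned (B11).
With Qorhal and Tamval, Tamarc is earned (B5).
With Belrax and Qorhal, Kelsab is earned (B12).
With Tamarc, Kelsab, and Belren, Zaneld is earned (B1).
No rule produces Corond, and it is not given.
Ionnal would need Morlam and Ornion (B2), but Ornion is never earned.
Zaneld: reached.
Reached: Zaneld — 1 of the 3.

1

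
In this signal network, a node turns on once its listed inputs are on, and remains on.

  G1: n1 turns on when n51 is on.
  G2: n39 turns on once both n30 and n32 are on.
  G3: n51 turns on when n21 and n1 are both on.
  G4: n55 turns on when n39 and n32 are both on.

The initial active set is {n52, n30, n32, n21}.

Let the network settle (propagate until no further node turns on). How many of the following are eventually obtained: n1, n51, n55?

1

n30 and n32 are on, so n39 turns on (G2).
G4: n39 and n32 on → n55 on.
n1 would need n51 (G1), but n51 never turns on.
n51 would need n21 and n1 (G3), but n1 never turns on.
n55: reached.
Reached: n55 — 1 of the 3.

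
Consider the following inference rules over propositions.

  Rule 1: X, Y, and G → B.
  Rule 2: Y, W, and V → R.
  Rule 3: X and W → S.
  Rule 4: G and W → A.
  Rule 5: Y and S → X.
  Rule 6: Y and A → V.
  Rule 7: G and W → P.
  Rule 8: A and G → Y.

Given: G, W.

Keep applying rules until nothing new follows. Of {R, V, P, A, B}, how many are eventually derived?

G and W hold, so P follows (Rule 7).
From G and W, Rule 4 gives A.
A and G hold, so Y follows (Rule 8).
Y and A hold, so V follows (Rule 6).
From Y, W, and V, Rule 2 gives R.
R: reached.
V: reached.
P: reached.
A: reached.
B would need X, Y, and G (Rule 1), but X is never established.
Reached: R, V, P, and A — 4 of the 5.

4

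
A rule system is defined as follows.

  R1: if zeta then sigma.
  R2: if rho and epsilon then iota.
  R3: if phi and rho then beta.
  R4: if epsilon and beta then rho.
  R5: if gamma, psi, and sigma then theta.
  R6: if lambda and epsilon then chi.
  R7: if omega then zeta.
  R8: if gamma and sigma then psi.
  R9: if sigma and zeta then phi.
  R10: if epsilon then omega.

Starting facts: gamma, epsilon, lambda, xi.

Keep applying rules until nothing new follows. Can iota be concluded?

No

iota would need rho and epsilon (R2), but rho is never established.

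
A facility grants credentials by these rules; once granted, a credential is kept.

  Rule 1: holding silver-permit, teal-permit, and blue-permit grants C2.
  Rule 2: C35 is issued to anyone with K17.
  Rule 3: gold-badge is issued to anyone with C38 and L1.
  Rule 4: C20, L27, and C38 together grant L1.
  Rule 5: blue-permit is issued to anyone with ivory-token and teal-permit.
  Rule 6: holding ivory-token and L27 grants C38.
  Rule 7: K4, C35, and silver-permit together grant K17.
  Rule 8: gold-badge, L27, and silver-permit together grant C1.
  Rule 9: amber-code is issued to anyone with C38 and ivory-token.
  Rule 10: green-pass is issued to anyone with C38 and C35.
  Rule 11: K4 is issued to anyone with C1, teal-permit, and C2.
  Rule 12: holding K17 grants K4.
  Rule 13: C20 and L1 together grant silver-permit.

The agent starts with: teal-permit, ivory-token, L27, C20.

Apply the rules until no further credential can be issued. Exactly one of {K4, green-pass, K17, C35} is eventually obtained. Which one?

K4

Holding ivory-token and teal-permit grants blue-permit (Rule 5).
Holding ivory-token and L27 grants C38 (Rule 6).
Holding C20, L27, and C38 grants L1 (Rule 4).
Holding C38 and L1 grants gold-badge (Rule 3).
Holding C20 and L1 grants silver-permit (Rule 13).
Holding gold-badge, L27, and silver-permit grants C1 (Rule 8).
Holding silver-permit, teal-permit, and blue-permit grants C2 (Rule 1).
Holding C1, teal-permit, and C2 grants K4 (Rule 11).
K17 would need K4, C35, and silver-permit (Rule 7), but C35 is never granted. C35 would need K17 (Rule 2), but K17 is never granted. green-pass would need C38 and C35 (Rule 10), but C35 is never granted.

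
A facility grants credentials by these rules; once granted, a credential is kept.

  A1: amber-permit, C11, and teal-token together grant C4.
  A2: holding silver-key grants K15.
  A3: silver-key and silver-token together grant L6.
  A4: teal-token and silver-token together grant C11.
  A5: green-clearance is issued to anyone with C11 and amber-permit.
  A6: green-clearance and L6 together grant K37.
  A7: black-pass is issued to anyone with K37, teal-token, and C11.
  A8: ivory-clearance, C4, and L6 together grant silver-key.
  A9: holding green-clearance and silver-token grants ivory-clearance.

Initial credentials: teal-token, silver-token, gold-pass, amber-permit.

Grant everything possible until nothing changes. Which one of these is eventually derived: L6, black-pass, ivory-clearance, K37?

ivory-clearance

Holding teal-token and silver-token grants C11 (A4).
Holding C11 and amber-permit grants green-clearance (A5).
Holding green-clearance and silver-token grants ivory-clearance (A9).
black-pass would need K37, teal-token, and C11 (A7), but K37 is never granted. L6 would need silver-key and silver-token (A3), but silver-key is never granted. K37 would need green-clearance and L6 (A6), but L6 is never granted.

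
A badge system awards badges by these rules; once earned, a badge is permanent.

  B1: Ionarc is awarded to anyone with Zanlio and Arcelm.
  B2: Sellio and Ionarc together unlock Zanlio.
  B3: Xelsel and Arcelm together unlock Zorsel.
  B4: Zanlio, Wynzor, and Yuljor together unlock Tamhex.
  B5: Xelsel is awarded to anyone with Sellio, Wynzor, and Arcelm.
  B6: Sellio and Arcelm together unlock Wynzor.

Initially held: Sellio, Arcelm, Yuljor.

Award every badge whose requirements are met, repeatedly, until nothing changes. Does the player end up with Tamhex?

No

Tamhex would need Zanlio, Wynzor, and Yuljor (B4), but Zanlio is never earned.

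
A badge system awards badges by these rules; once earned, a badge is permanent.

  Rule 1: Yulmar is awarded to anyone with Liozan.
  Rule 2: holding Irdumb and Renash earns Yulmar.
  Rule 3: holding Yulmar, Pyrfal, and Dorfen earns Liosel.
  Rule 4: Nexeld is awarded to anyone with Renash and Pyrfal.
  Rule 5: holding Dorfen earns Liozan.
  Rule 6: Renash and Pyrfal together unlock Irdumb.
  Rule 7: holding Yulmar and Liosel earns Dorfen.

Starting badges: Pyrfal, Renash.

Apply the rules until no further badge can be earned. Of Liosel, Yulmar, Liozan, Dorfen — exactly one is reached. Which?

Yulmar

With Renash and Pyrfal, Irdumb is earned (Rule 6).
With Irdumb and Renash, Yulmar is earned (Rule 2).
Liozan would need Dorfen (Rule 5), but Dorfen is never earned. Liosel would need Yulmar, Pyrfal, and Dorfen (Rule 3), but Dorfen is never earned. Dorfen would need Yulmar and Liosel (Rule 7), but Liosel is never earned.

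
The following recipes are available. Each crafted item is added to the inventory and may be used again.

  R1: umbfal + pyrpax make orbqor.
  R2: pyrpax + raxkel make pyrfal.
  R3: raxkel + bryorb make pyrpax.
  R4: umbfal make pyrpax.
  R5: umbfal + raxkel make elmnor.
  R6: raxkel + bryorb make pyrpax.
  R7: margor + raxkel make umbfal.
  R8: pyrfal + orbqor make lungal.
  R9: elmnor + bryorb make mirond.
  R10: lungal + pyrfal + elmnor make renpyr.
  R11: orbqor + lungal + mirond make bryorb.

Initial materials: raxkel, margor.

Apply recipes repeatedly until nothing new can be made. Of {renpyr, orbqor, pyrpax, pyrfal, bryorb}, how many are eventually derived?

4

Using R7, margor and raxkel make umbfal.
umbfal + raxkel → elmnor (R5).
Using R4, umbfal makes pyrpax.
pyrpax + raxkel → pyrfal (R2).
umbfal + pyrpax → orbqor (R1).
pyrfal + orbqor → lungal (R8).
Using R10, lungal, pyrfal, and elmnor make renpyr.
renpyr: reached.
orbqor: reached.
pyrpax: reached.
pyrfal: reached.
bryorb would need orbqor, lungal, and mirond (R11), but mirond is never obtained.
Reached: renpyr, orbqor, pyrpax, and pyrfal — 4 of the 5.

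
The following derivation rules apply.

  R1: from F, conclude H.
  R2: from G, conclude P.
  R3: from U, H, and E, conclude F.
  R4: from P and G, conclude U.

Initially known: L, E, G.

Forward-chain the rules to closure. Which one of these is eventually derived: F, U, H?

G holds, so P follows (R2).
P and G hold, so U follows (R4).
H would need F (R1), but F is never established. F would need U, H, and E (R3), but H is never established.

U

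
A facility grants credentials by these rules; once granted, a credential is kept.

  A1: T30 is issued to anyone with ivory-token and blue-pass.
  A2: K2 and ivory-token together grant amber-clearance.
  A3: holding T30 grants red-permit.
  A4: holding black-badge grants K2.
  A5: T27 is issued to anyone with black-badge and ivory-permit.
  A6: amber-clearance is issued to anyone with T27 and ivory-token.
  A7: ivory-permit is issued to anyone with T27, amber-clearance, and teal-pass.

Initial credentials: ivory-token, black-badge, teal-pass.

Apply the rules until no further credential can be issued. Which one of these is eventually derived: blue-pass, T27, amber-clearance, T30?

amber-clearance

Holding black-badge grants K2 (A4).
Holding K2 and ivory-token grants amber-clearance (A2).
T30 would need ivory-token and blue-pass (A1), but blue-pass is never granted. No rule produces blue-pass, and it is not given. T27 would need black-badge and ivory-permit (A5), but ivory-permit is never granted.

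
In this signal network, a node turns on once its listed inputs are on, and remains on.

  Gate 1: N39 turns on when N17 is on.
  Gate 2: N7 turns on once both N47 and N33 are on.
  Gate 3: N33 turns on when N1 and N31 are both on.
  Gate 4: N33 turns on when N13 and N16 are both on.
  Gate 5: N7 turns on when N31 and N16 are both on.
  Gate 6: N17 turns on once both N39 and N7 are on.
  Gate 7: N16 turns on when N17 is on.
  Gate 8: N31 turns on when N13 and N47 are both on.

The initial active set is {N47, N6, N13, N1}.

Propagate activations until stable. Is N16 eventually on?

N16 would need N17 (Gate 7), but N17 never turns on.

No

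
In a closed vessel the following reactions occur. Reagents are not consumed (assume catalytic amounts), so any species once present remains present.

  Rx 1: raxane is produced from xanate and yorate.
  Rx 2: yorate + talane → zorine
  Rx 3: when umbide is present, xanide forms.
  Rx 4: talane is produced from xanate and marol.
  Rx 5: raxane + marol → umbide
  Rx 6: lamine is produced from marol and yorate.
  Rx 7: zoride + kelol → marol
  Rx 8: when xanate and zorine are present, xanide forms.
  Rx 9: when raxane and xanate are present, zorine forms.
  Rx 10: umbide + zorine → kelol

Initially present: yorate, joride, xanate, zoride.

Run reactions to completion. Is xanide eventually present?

Yes

xanate and yorate present → raxane forms (Rx 1).
raxane and xanate present → zorine forms (Rx 9).
xanate and zorine present → xanide forms (Rx 8).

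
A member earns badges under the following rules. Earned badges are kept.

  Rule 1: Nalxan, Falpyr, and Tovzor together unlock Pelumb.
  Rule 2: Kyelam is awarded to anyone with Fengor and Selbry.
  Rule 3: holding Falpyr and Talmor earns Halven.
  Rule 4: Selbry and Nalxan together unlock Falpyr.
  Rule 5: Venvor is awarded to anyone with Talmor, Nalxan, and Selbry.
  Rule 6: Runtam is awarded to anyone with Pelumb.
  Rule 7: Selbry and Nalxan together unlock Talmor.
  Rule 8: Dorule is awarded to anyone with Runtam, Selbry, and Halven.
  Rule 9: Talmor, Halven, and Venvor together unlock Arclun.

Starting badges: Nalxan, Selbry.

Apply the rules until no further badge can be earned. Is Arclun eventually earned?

With Selbry and Nalxan, Falpyr is earned (Rule 4).
With Selbry and Nalxan, Talmor is earned (Rule 7).
With Falpyr and Talmor, Halven is earned (Rule 3).
With Talmor, Nalxan, and Selbry, Venvor is earned (Rule 5).
With Talmor, Halven, and Venvor, Arclun is earned (Rule 9).

Yes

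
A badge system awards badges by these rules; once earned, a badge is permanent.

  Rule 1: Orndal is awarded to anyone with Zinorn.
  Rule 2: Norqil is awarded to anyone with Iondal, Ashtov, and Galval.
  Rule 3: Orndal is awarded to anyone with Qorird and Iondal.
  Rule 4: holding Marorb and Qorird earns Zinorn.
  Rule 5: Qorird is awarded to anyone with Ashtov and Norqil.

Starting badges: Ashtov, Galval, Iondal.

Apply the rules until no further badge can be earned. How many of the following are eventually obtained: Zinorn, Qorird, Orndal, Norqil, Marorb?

With Iondal, Ashtov, and Galval, Norqil is earned (Rule 2).
With Ashtov and Norqil, Qorird is earned (Rule 5).
With Qorird and Iondal, Orndal is earned (Rule 3).
Zinorn would need Marorb and Qorird (Rule 4), but Marorb is never earned.
Qorird: reached.
Orndal: reached.
Norqil: reached.
No rule produces Marorb, and it is not given.
Reached: Qorird, Orndal, and Norqil — 3 of the 5.

3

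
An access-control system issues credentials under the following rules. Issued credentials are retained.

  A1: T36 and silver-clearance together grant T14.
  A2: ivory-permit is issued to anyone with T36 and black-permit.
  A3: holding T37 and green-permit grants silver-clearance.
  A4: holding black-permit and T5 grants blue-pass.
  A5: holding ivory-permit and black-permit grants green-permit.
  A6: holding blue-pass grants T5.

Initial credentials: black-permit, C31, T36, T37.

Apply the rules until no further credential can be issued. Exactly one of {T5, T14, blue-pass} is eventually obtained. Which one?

T14

Holding T36 and black-permit grants ivory-permit (A2).
Holding ivory-permit and black-permit grants green-permit (A5).
Holding T37 and green-permit grants silver-clearance (A3).
Holding T36 and silver-clearance grants T14 (A1).
blue-pass would need black-permit and T5 (A4), but T5 is never granted. T5 would need blue-pass (A6), but blue-pass is never granted.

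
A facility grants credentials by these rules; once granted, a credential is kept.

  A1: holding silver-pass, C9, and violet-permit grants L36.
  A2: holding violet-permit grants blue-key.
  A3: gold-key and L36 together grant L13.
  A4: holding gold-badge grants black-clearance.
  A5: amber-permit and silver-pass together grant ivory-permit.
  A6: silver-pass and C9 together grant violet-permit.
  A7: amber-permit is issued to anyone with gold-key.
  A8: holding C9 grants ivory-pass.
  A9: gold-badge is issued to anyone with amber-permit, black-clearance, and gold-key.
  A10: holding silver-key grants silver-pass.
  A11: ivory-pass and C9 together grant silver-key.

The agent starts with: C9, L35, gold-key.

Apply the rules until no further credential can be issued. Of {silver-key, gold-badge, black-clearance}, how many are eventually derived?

1

Holding C9 grants ivory-pass (A8).
Holding ivory-pass and C9 grants silver-key (A11).
silver-key: reached.
gold-badge would need amber-permit, black-clearance, and gold-key (A9), but black-clearance is never granted.
black-clearance would need gold-badge (A4), but gold-badge is never granted.
Reached: silver-key — 1 of the 3.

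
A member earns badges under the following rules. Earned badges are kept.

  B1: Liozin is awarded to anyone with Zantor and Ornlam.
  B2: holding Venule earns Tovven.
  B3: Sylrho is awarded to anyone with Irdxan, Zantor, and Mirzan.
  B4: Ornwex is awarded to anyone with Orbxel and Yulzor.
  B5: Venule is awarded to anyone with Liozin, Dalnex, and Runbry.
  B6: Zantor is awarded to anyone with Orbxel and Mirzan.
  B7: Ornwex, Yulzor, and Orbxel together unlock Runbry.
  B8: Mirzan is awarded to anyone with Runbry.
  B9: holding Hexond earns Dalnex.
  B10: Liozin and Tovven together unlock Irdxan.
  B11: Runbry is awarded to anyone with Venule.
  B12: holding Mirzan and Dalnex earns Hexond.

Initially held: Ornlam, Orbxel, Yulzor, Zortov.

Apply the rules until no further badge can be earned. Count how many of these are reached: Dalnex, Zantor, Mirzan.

With Orbxel and Yulzor, Ornwex is earned (B4).
With Ornwex, Yulzor, and Orbxel, Runbry is earned (B7).
With Runbry, Mirzan is earned (B8).
With Orbxel and Mirzan, Zantor is earned (B6).
Dalnex would need Hexond (B9), but Hexond is never earned.
Zantor: reached.
Mirzan: reached.
Reached: Zantor and Mirzan — 2 of the 3.

2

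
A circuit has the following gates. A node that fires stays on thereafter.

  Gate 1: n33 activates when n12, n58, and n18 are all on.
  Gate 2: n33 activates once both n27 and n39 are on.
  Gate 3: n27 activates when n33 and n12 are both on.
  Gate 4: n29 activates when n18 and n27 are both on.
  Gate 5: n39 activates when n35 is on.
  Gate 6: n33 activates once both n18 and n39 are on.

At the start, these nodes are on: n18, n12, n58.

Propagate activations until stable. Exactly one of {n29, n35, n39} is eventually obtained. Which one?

Gate 1: n12, n58, and n18 on → n33 on.
n33 and n12 are on, so n27 activates (Gate 3).
n18 and n27 are on, so n29 activates (Gate 4).
No rule produces n35, and it is not given. n39 would need n35 (Gate 5), but n35 never turns on.

n29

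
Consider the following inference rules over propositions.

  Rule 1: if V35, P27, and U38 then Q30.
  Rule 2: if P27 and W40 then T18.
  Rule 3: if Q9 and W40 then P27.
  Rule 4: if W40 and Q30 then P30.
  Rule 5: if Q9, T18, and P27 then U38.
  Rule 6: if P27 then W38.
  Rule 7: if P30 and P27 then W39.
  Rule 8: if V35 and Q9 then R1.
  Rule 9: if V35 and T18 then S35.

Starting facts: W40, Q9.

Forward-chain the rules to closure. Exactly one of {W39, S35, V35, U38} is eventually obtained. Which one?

From Q9 and W40, Rule 3 gives P27.
From P27 and W40, Rule 2 gives T18.
From Q9, T18, and P27, Rule 5 gives U38.
S35 would need V35 and T18 (Rule 9), but V35 is never established. W39 would need P30 and P27 (Rule 7), but P30 is never established. No rule produces V35, and it is not given.

U38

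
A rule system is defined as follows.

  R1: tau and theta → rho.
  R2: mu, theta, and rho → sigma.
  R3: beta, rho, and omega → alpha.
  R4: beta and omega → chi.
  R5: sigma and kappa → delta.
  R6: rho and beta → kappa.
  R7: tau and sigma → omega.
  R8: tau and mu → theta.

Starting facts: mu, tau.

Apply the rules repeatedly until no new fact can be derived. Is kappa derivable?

kappa would need rho and beta (R6), but beta is never established.

No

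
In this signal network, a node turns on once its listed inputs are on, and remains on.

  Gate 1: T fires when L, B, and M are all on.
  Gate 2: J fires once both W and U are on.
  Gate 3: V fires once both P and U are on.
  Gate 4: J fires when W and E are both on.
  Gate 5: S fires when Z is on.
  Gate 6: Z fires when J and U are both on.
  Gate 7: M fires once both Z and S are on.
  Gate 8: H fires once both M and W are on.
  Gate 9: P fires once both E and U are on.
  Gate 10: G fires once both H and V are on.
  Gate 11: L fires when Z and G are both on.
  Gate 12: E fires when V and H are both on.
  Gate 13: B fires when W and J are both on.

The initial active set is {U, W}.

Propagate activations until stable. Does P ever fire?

No

P would need E and U (Gate 9), but E never turns on.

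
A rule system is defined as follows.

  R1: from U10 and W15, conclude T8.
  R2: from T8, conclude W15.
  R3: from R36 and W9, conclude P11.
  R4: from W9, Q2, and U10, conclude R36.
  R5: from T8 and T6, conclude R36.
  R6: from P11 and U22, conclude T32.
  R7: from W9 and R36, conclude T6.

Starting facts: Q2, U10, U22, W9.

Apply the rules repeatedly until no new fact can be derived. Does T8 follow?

T8 would need U10 and W15 (R1), but W15 is never established.

No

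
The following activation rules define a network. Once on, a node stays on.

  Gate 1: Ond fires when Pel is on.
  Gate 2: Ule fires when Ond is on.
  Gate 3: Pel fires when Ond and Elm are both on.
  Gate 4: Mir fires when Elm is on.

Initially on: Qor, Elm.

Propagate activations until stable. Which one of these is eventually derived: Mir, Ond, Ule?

Gate 4: Elm on → Mir on.
Ond would need Pel (Gate 1), but Pel never turns on. Ule would need Ond (Gate 2), but Ond never turns on.

Mir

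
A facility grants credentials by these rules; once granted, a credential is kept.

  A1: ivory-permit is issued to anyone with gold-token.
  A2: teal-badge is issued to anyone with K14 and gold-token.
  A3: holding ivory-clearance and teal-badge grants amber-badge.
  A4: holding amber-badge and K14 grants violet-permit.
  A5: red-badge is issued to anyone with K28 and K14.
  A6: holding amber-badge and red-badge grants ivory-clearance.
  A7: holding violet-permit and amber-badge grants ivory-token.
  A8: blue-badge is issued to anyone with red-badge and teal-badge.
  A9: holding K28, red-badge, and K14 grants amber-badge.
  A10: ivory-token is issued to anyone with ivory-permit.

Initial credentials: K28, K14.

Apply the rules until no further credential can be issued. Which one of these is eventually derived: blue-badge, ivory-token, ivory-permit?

ivory-token

Holding K28 and K14 grants red-badge (A5).
Holding K28, red-badge, and K14 grants amber-badge (A9).
Holding amber-badge and K14 grants violet-permit (A4).
Holding violet-permit and amber-badge grants ivory-token (A7).
ivory-permit would need gold-token (A1), but gold-token is never granted. blue-badge would need red-badge and teal-badge (A8), but teal-badge is never granted.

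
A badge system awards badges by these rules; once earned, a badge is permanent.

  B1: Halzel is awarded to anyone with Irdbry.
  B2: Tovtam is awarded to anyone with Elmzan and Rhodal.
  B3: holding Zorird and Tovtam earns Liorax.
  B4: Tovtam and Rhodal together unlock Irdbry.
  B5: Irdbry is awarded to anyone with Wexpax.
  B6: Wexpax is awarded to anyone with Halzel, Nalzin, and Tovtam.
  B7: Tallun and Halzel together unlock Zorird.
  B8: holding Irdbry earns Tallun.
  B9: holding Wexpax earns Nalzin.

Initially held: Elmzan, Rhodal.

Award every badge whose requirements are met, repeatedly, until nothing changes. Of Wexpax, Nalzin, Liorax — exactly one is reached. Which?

Liorax

With Elmzan and Rhodal, Tovtam is earned (B2).
With Tovtam and Rhodal, Irdbry is earned (B4).
With Irdbry, Tallun is earned (B8).
With Irdbry, Halzel is earned (B1).
With Tallun and Halzel, Zorird is earned (B7).
With Zorird and Tovtam, Liorax is earned (B3).
Nalzin would need Wexpax (B9), but Wexpax is never earned. Wexpax would need Halzel, Nalzin, and Tovtam (B6), but Nalzin is never earned.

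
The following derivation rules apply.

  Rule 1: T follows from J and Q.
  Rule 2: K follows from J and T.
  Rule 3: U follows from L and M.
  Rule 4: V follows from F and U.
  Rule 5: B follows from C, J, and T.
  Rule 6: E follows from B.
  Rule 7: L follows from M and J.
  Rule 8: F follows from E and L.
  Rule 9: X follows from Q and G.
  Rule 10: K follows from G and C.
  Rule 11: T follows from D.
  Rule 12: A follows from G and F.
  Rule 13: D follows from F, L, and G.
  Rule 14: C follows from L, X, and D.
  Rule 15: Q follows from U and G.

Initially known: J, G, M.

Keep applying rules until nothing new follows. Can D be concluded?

No

D would need F, L, and G (Rule 13), but F is never established.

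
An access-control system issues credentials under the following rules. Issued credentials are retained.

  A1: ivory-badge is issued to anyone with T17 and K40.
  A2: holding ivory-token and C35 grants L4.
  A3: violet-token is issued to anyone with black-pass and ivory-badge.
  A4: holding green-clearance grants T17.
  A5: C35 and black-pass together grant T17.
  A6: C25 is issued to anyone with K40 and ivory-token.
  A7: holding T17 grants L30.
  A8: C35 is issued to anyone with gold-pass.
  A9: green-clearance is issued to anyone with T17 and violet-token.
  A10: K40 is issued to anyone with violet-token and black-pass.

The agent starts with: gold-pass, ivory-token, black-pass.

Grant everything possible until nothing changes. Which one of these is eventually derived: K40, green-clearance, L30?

L30

Holding gold-pass grants C35 (A8).
Holding C35 and black-pass grants T17 (A5).
Holding T17 grants L30 (A7).
green-clearance would need T17 and violet-token (A9), but violet-token is never granted. K40 would need violet-token and black-pass (A10), but violet-token is never granted.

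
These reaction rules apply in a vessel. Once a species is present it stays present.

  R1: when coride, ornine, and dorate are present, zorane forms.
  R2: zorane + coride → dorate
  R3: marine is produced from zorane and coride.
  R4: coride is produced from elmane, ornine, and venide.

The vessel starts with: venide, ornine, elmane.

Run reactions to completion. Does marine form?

marine would need zorane and coride (R3), but zorane never forms.

No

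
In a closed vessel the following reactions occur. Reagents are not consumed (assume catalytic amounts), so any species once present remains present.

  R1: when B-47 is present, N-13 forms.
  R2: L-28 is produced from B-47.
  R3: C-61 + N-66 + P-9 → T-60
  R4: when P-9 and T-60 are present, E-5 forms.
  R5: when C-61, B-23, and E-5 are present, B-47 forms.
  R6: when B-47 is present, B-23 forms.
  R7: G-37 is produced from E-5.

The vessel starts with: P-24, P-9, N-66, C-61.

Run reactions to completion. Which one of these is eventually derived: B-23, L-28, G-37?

G-37

C-61, N-66, and P-9 present → T-60 forms (R3).
P-9 and T-60 present → E-5 forms (R4).
E-5 present → G-37 forms (R7).
L-28 would need B-47 (R2), but B-47 never forms. B-23 would need B-47 (R6), but B-47 never forms.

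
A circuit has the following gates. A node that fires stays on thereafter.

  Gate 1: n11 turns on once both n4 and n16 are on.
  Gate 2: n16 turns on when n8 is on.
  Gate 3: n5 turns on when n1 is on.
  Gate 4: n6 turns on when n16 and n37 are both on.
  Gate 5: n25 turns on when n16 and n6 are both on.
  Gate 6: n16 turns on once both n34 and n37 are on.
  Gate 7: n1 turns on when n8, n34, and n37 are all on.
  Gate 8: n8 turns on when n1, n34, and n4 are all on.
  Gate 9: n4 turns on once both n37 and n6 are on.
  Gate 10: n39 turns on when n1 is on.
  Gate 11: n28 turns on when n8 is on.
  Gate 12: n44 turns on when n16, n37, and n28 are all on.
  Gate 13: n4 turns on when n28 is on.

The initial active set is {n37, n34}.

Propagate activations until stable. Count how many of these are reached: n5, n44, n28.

n5 would need n1 (Gate 3), but n1 never turns on.
n44 would need n16, n37, and n28 (Gate 12), but n28 never turns on.
n28 would need n8 (Gate 11), but n8 never turns on.
None of the 3 are reached.

0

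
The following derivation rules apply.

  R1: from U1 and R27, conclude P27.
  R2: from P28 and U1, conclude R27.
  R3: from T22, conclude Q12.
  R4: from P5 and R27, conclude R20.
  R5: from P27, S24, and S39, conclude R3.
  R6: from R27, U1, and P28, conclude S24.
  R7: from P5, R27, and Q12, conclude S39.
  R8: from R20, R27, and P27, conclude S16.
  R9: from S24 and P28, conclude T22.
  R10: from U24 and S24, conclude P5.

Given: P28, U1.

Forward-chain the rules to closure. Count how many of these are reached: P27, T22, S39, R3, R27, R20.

3

From P28 and U1, R2 gives R27.
From U1 and R27, R1 gives P27.
R27, U1, and P28 hold, so S24 follows (R6).
S24 and P28 hold, so T22 follows (R9).
P27: reached.
T22: reached.
S39 would need P5, R27, and Q12 (R7), but P5 is never established.
R3 would need P27, S24, and S39 (R5), but S39 is never established.
R27: reached.
R20 would need P5 and R27 (R4), but P5 is never established.
Reached: P27, T22, and R27 — 3 of the 6.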